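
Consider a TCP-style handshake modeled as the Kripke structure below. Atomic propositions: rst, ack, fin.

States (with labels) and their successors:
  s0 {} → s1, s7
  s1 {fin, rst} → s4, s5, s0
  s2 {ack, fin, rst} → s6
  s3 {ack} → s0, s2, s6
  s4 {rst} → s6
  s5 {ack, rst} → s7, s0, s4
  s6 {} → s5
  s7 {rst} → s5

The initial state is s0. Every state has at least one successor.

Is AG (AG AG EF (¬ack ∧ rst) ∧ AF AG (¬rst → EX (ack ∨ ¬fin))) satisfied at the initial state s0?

Satisfied

States satisfying AG (AG AG EF (¬ack ∧ rst) ∧ AF AG (¬rst → EX (ack ∨ ¬fin))): {s0, s1, s2, s3, s4, s5, s6, s7}.
Every state reachable from s0 satisfies AG AG EF (¬ack ∧ rst) ∧ AF AG (¬rst → EX (ack ∨ ¬fin)).
s0 ∈ Sat(AG (AG AG EF (¬ack ∧ rst) ∧ AF AG (¬rst → EX (ack ∨ ¬fin)))).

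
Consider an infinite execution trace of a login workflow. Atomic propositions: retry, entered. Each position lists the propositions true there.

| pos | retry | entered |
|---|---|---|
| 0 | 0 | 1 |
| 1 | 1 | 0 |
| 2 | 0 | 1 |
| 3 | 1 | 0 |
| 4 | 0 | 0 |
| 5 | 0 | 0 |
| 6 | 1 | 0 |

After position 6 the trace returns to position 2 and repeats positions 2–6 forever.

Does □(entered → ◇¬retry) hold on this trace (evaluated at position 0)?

entered → ◇¬retry holds at every position 0..6, and those are all positions ever visited, so □(entered → ◇¬retry) holds.
Positions where entered holds: 0, 2.
Check ◇¬retry at each: 0→ok, 2→ok.

Holds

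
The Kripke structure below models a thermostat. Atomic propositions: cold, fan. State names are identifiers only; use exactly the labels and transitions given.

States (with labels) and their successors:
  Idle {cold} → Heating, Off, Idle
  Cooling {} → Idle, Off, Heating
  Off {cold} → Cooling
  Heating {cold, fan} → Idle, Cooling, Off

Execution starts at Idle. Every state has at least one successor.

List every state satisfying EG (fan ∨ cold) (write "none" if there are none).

{Idle, Heating}

States satisfying fan ∨ cold: {Idle, Off, Heating}.
States satisfying EG (fan ∨ cold): {Idle, Heating}.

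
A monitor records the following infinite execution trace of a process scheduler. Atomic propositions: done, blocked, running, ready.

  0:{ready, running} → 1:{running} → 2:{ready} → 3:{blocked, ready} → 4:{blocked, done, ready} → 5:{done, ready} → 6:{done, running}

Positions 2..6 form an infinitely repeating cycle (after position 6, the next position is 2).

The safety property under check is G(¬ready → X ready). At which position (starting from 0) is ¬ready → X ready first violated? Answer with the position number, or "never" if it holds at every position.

¬ready → X ready holds at every position 0..6, and those are all the positions the trace ever visits, so the invariant G(¬ready → X ready) is never violated.

never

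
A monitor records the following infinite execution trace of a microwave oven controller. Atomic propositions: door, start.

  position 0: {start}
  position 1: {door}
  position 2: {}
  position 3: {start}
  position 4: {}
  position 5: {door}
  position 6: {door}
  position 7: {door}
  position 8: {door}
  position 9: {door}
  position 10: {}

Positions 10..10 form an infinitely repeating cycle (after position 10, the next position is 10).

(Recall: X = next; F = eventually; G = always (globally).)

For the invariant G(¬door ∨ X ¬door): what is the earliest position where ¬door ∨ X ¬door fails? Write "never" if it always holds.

Check ¬door ∨ X ¬door at each position in order: 0 ✓, 1 ✓, 2 ✓, 3 ✓, 4 ✓.
At position 5 the labels are {door} and the next position 6 has {door}, so ¬door ∨ X ¬door is false there. This is the first violation.

5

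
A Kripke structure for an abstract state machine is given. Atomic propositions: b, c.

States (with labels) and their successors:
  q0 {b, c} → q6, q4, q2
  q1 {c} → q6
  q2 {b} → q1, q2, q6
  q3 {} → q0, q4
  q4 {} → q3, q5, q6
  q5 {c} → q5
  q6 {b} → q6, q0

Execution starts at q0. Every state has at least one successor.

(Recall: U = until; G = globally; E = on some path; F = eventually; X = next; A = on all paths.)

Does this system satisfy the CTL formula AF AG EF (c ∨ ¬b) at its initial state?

Satisfied

States satisfying AG EF (c ∨ ¬b): {q0, q1, q2, q3, q4, q5, q6}.
States satisfying AF AG EF (c ∨ ¬b): {q0, q1, q2, q3, q4, q5, q6}.
q0 ∈ Sat(AF AG EF (c ∨ ¬b)).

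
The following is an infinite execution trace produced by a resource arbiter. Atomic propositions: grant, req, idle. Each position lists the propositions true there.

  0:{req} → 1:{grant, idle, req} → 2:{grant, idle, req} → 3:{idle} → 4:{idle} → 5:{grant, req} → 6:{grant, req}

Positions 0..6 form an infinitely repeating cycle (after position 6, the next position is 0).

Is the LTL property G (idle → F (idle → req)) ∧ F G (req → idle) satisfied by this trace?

No

idle → F (idle → req) holds at every position 0..6, and those are all positions ever visited, so G (idle → F (idle → req)) holds.
Positions where idle holds: 1, 2, 3, 4.
Check F (idle → req) at each: 1→ok, 2→ok, 3→ok, 4→ok.
G (req → idle) is false at every position 0..6, so it never becomes true and F G (req → idle) fails.
At position 0: G (idle → F (idle → req)) is true; F G (req → idle) is false; so G (idle → F (idle → req)) ∧ F G (req → idle) is false.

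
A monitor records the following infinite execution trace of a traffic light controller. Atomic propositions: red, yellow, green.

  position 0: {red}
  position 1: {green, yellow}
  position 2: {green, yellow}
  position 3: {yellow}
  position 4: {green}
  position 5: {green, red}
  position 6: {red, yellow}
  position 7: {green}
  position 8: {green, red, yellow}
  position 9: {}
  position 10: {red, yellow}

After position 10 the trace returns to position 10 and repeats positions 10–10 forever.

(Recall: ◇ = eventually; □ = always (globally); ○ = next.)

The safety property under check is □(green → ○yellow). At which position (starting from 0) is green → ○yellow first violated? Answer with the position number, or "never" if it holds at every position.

4

Check green → ○yellow at each position in order: 0 ✓, 1 ✓, 2 ✓, 3 ✓.
At position 4 the labels are {green} and the next position 5 has {green, red}, so green → ○yellow is false there. This is the first violation.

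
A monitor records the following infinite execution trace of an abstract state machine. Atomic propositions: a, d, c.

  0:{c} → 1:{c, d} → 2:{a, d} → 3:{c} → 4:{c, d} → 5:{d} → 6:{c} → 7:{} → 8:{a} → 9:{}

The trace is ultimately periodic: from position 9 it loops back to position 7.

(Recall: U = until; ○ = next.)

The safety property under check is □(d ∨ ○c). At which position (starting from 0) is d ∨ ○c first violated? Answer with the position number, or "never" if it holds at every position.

Check d ∨ ○c at each position in order: 0 ✓, 1 ✓, 2 ✓, 3 ✓, 4 ✓, 5 ✓.
At position 6 the labels are {c} and the next position 7 has {}, so d ∨ ○c is false there. This is the first violation.

6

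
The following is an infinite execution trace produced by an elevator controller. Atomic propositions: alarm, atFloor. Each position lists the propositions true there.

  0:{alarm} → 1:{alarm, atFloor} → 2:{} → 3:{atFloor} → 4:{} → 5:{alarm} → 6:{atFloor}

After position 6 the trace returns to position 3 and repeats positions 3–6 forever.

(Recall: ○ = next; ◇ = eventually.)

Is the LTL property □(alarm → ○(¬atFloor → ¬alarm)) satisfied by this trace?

Holds

alarm → ○(¬atFloor → ¬alarm) holds at every position 0..6, and those are all positions ever visited, so □(alarm → ○(¬atFloor → ¬alarm)) holds.
Positions where alarm holds: 0, 1, 5.
Check ○(¬atFloor → ¬alarm) at each: 0→ok, 1→ok, 5→ok.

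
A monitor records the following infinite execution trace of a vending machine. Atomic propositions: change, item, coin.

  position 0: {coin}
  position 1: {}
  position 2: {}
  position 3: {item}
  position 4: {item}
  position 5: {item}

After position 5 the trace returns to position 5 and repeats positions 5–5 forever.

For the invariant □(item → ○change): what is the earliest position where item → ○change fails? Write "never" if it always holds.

Check item → ○change at each position in order: 0 ✓, 1 ✓, 2 ✓.
At position 3 the labels are {item} and the next position 4 has {item}, so item → ○change is false there. This is the first violation.

3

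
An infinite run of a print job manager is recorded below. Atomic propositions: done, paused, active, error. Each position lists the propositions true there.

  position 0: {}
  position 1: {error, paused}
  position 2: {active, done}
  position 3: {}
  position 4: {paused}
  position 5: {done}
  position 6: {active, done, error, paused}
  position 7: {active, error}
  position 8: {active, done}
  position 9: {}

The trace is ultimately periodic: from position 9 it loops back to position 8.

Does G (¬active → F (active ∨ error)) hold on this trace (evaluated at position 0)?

¬active → F (active ∨ error) holds at every position 0..9, and those are all positions ever visited, so G (¬active → F (active ∨ error)) holds.
Positions where ¬active holds: 0, 1, 3, 4, 5, 9.
Check F (active ∨ error) at each: 0→ok, 1→ok, 3→ok, 4→ok, 5→ok, 9→ok.

Holds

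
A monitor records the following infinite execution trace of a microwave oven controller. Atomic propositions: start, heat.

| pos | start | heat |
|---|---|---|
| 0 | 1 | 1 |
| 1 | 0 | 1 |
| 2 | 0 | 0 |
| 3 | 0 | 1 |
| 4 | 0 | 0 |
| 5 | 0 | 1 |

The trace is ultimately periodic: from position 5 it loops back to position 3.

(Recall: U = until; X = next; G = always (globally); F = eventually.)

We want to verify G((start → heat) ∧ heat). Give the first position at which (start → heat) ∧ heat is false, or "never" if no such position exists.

2

Check (start → heat) ∧ heat at each position in order: 0 ✓, 1 ✓.
At position 2 the labels are {}, so (start → heat) ∧ heat is false there. This is the first violation.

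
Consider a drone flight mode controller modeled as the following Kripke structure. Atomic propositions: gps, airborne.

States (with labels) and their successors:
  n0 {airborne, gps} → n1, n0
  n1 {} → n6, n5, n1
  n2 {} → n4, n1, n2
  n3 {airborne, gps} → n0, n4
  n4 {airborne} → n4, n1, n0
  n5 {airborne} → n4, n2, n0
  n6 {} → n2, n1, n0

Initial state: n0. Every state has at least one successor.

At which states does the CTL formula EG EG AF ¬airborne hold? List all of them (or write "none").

{n1, n2, n6}

States satisfying EG AF ¬airborne: {n1, n2, n6}.
States satisfying EG EG AF ¬airborne: {n1, n2, n6}.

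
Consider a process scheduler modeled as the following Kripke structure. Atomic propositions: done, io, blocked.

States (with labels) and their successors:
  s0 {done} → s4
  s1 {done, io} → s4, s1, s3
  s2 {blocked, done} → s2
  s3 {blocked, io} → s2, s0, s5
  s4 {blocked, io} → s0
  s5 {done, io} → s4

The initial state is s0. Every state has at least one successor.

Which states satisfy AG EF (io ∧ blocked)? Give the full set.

States satisfying EF (io ∧ blocked): {s0, s1, s3, s4, s5}.
States satisfying AG EF (io ∧ blocked): {s0, s4, s5}.

{s0, s4, s5}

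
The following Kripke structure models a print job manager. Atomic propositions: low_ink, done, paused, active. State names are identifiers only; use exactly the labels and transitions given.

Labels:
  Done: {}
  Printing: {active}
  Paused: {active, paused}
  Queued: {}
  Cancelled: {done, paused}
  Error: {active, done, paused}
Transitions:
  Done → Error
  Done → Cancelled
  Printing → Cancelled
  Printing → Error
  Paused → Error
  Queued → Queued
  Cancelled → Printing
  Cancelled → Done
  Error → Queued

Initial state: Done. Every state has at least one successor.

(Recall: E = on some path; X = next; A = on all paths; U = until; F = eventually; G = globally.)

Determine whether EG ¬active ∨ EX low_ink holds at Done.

Satisfied

States satisfying ¬active: {Done, Queued, Cancelled}.
States satisfying EG ¬active: {Done, Queued, Cancelled}.
States satisfying low_ink: ∅.
States satisfying EX low_ink: ∅.
States satisfying EG ¬active ∨ EX low_ink: {Done, Queued, Cancelled}.
Done ∈ Sat(EG ¬active ∨ EX low_ink).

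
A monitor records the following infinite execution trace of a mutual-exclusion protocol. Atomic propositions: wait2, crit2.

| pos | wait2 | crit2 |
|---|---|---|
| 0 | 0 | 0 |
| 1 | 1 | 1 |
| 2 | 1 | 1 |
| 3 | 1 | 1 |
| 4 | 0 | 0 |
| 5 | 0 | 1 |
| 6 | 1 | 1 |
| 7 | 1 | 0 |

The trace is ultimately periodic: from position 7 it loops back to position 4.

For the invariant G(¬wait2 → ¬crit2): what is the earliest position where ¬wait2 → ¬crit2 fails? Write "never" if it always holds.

5

Check ¬wait2 → ¬crit2 at each position in order: 0 ✓, 1 ✓, 2 ✓, 3 ✓, 4 ✓.
At position 5 the labels are {crit2}, so ¬wait2 → ¬crit2 is false there. This is the first violation.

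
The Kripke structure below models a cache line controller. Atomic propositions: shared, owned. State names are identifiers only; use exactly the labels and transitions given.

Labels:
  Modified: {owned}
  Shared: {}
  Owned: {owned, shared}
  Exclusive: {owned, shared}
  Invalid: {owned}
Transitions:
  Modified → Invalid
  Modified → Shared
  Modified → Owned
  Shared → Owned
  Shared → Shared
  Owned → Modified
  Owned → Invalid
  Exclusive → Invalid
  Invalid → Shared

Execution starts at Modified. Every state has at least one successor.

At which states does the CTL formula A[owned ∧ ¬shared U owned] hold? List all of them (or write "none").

States satisfying owned ∧ ¬shared: {Modified, Invalid}.
States satisfying owned: {Modified, Owned, Exclusive, Invalid}.
States satisfying A[owned ∧ ¬shared U owned]: {Modified, Owned, Exclusive, Invalid}.

{Modified, Owned, Exclusive, Invalid}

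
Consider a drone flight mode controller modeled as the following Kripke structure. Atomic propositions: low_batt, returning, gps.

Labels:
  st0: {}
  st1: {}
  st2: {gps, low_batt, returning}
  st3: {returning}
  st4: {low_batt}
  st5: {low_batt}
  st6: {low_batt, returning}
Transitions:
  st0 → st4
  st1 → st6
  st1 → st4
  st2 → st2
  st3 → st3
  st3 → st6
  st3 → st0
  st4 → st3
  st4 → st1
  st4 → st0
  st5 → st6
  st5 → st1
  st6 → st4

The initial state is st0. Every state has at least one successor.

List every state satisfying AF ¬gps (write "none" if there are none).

States satisfying ¬gps: {st0, st1, st3, st4, st5, st6}.
States satisfying AF ¬gps: {st0, st1, st3, st4, st5, st6}.

{st0, st1, st3, st4, st5, st6}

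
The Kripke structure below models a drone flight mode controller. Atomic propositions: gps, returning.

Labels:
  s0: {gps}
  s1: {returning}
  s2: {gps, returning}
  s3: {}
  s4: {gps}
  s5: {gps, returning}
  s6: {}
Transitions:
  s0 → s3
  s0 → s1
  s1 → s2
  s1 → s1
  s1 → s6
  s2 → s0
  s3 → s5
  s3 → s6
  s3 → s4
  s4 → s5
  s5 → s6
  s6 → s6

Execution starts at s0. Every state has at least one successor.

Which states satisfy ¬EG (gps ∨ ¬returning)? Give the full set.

States satisfying gps ∨ ¬returning: {s0, s2, s3, s4, s5, s6}.
States satisfying EG (gps ∨ ¬returning): {s0, s2, s3, s4, s5, s6}.
States satisfying ¬EG (gps ∨ ¬returning): {s1}.

{s1}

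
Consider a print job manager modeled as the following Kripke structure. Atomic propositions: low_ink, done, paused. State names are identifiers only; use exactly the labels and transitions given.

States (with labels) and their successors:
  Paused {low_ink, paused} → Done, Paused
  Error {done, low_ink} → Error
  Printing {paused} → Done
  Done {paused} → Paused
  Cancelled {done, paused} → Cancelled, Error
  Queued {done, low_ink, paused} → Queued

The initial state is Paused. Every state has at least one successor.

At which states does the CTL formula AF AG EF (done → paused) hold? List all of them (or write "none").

{Paused, Printing, Done, Queued}

States satisfying AG EF (done → paused): {Paused, Printing, Done, Queued}.
States satisfying AF AG EF (done → paused): {Paused, Printing, Done, Queued}.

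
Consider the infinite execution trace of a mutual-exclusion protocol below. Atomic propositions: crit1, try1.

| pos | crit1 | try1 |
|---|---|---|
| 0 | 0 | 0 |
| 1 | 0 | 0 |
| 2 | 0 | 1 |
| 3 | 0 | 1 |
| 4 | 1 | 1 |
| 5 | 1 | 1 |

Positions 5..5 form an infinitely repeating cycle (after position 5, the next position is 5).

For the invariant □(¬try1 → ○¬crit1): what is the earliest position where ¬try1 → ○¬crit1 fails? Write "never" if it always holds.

¬try1 → ○¬crit1 holds at every position 0..5, and those are all the positions the trace ever visits, so the invariant □(¬try1 → ○¬crit1) is never violated.

never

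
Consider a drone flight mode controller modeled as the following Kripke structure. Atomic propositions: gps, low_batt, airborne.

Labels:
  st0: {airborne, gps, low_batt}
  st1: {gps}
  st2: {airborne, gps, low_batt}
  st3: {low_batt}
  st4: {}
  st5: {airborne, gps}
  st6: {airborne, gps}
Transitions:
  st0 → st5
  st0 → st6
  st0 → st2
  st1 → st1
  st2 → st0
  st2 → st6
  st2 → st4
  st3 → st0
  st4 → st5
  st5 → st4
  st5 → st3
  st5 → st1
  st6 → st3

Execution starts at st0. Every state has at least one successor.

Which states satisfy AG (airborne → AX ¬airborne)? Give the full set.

States satisfying airborne → AX ¬airborne: {st1, st3, st4, st5, st6}.
States satisfying AG (airborne → AX ¬airborne): {st1}.

{st1}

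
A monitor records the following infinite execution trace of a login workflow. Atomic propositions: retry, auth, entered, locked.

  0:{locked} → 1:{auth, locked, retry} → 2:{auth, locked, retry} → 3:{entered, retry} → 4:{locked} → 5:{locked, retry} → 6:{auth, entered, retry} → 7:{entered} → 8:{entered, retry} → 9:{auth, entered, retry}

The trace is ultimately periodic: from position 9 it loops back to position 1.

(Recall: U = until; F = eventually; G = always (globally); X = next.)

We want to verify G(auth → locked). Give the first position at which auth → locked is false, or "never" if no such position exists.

6

Check auth → locked at each position in order: 0 ✓, 1 ✓, 2 ✓, 3 ✓, 4 ✓, 5 ✓.
At position 6 the labels are {auth, entered, retry}, so auth → locked is false there. This is the first violation.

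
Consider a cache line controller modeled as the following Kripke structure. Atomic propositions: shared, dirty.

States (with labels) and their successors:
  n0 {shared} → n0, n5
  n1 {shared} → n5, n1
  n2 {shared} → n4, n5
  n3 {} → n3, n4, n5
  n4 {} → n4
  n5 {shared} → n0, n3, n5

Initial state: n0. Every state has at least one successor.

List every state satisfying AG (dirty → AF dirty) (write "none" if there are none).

{n0, n1, n2, n3, n4, n5}

States satisfying dirty → AF dirty: {n0, n1, n2, n3, n4, n5}.
States satisfying AG (dirty → AF dirty): {n0, n1, n2, n3, n4, n5}.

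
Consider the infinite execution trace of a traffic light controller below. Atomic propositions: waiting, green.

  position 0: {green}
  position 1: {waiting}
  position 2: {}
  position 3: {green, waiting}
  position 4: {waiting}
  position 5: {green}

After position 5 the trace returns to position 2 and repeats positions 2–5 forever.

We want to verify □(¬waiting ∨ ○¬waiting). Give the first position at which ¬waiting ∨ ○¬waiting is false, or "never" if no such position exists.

3

Check ¬waiting ∨ ○¬waiting at each position in order: 0 ✓, 1 ✓, 2 ✓.
At position 3 the labels are {green, waiting} and the next position 4 has {waiting}, so ¬waiting ∨ ○¬waiting is false there. This is the first violation.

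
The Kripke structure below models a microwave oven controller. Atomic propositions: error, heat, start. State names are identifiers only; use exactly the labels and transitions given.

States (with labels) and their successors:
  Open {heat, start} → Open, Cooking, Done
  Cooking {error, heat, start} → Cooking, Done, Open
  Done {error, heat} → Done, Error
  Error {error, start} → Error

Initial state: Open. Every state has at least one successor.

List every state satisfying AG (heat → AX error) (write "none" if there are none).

States satisfying heat → AX error: {Done, Error}.
States satisfying AG (heat → AX error): {Done, Error}.

{Done, Error}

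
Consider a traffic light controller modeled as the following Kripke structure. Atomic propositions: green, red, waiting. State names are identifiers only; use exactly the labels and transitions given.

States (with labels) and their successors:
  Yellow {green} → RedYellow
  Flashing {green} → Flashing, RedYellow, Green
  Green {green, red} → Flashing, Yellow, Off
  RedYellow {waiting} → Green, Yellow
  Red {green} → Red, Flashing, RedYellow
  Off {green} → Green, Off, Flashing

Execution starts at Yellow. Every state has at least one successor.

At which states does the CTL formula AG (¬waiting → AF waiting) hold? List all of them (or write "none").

none

States satisfying ¬waiting → AF waiting: {Yellow, RedYellow}.
States satisfying AG (¬waiting → AF waiting): ∅.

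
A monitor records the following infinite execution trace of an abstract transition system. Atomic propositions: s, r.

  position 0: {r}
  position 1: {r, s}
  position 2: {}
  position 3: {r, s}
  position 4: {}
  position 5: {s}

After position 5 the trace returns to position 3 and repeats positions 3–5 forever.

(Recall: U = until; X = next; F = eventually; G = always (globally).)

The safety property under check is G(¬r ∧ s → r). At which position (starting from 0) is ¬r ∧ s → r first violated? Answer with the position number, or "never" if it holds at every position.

Check ¬r ∧ s → r at each position in order: 0 ✓, 1 ✓, 2 ✓, 3 ✓, 4 ✓.
At position 5 the labels are {s}, so ¬r ∧ s → r is false there. This is the first violation.

5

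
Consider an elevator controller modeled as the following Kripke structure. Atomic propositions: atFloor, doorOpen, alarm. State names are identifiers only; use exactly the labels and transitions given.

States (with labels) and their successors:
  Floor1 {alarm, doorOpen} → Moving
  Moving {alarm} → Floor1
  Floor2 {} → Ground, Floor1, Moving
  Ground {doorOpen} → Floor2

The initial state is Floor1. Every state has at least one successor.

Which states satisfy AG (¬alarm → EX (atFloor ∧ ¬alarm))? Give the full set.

States satisfying ¬alarm → EX (atFloor ∧ ¬alarm): {Floor1, Moving}.
States satisfying AG (¬alarm → EX (atFloor ∧ ¬alarm)): {Floor1, Moving}.

{Floor1, Moving}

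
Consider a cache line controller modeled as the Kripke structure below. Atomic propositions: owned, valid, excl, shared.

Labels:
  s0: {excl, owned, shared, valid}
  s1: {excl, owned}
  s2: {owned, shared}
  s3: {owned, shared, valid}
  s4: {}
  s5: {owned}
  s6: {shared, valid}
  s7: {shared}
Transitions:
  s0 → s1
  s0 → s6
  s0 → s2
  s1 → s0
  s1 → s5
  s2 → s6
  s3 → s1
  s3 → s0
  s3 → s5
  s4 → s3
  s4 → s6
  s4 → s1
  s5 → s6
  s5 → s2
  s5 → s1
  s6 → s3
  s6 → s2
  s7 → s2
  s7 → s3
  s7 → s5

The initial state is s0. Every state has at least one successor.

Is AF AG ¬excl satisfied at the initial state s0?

Does not hold

States satisfying AG ¬excl: ∅.
States satisfying AF AG ¬excl: ∅.
There is a path from s0 along which AG ¬excl never holds.
s0 ∉ Sat(AF AG ¬excl).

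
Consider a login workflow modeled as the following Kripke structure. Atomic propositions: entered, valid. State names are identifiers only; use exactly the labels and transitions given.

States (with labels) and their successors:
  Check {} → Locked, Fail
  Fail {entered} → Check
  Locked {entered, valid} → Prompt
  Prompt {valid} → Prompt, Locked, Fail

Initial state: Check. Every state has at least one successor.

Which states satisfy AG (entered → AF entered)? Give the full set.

States satisfying entered → AF entered: {Check, Fail, Locked, Prompt}.
States satisfying AG (entered → AF entered): {Check, Fail, Locked, Prompt}.

{Check, Fail, Locked, Prompt}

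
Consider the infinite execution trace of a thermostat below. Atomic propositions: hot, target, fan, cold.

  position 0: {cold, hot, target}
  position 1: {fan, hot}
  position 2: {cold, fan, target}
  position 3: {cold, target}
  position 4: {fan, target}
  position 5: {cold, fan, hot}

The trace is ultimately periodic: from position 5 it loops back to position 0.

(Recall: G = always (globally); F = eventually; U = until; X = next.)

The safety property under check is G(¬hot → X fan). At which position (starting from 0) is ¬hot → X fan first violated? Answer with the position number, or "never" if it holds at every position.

2

Check ¬hot → X fan at each position in order: 0 ✓, 1 ✓.
At position 2 the labels are {cold, fan, target} and the next position 3 has {cold, target}, so ¬hot → X fan is false there. This is the first violation.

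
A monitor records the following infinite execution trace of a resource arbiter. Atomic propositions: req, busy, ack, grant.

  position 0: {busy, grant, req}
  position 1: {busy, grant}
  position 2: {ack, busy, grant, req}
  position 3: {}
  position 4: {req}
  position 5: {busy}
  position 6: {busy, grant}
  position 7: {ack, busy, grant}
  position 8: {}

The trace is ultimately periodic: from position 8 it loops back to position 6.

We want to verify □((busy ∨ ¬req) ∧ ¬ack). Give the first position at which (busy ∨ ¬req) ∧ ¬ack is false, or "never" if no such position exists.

2

Check (busy ∨ ¬req) ∧ ¬ack at each position in order: 0 ✓, 1 ✓.
At position 2 the labels are {ack, busy, grant, req}, so (busy ∨ ¬req) ∧ ¬ack is false there. This is the first violation.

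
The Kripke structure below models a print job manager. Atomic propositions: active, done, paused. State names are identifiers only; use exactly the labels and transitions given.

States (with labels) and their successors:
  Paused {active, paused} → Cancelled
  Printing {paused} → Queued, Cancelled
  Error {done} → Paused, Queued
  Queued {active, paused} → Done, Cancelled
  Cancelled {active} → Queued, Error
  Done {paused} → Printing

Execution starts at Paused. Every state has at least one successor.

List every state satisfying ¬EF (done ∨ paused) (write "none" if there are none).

States satisfying done ∨ paused: {Paused, Printing, Error, Queued, Done}.
States satisfying EF (done ∨ paused): {Paused, Printing, Error, Queued, Cancelled, Done}.
States satisfying ¬EF (done ∨ paused): ∅.

none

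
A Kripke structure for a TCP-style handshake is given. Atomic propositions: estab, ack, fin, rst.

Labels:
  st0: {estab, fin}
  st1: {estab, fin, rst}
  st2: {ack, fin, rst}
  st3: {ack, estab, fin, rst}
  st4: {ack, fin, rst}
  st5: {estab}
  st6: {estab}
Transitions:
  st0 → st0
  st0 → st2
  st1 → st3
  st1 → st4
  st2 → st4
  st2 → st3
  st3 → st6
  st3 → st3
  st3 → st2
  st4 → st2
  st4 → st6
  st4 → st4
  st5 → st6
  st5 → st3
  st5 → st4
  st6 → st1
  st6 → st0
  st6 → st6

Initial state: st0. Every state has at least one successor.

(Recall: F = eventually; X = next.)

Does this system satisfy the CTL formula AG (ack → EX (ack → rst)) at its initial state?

Yes

States satisfying ack → EX (ack → rst): {st0, st1, st2, st3, st4, st5, st6}.
States satisfying AG (ack → EX (ack → rst)): {st0, st1, st2, st3, st4, st5, st6}.
Every state reachable from st0 satisfies ack → EX (ack → rst).
st0 ∈ Sat(AG (ack → EX (ack → rst))).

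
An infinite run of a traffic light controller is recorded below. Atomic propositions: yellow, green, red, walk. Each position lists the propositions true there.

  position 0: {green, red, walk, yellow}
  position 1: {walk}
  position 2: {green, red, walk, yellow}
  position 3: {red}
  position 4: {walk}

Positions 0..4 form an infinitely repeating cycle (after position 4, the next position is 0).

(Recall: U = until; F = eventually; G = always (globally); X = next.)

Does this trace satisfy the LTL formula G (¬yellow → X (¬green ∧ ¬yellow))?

¬yellow → X (¬green ∧ ¬yellow) must hold at every position from 0 onward. It fails at position 1, so G (¬yellow → X (¬green ∧ ¬yellow)) is false.
Positions where ¬yellow holds: 1, 3, 4.
Check X (¬green ∧ ¬yellow) at each: 1→fails, 3→ok, 4→fails.

No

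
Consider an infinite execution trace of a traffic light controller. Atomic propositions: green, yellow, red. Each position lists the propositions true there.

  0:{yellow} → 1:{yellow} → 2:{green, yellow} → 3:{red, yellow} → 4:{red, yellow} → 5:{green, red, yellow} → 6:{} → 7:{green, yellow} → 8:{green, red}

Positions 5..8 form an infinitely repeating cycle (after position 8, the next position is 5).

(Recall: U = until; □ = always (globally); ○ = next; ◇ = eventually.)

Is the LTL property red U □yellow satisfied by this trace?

Walking from position 0: at position 0, □yellow has not yet held and red fails, so red U □yellow is false.

No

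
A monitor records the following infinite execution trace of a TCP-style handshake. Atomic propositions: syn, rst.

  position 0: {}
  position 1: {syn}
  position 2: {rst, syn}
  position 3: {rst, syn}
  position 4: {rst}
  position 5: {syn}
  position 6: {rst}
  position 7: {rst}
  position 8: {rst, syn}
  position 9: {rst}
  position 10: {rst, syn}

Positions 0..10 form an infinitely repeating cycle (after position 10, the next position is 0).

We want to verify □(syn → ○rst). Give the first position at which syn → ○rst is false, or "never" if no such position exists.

Check syn → ○rst at each position in order: 0 ✓, 1 ✓, 2 ✓, 3 ✓, 4 ✓, 5 ✓, 6 ✓, 7 ✓, 8 ✓, 9 ✓.
At position 10 the labels are {rst, syn} and the next position 0 has {}, so syn → ○rst is false there. This is the first violation.

10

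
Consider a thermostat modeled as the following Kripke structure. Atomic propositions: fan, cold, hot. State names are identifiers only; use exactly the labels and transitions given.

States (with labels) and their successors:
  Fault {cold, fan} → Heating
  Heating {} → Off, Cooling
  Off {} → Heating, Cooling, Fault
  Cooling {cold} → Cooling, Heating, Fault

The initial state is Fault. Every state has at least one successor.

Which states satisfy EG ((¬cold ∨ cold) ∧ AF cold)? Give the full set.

States satisfying (¬cold ∨ cold) ∧ AF cold: {Fault, Cooling}.
States satisfying EG ((¬cold ∨ cold) ∧ AF cold): {Cooling}.

{Cooling}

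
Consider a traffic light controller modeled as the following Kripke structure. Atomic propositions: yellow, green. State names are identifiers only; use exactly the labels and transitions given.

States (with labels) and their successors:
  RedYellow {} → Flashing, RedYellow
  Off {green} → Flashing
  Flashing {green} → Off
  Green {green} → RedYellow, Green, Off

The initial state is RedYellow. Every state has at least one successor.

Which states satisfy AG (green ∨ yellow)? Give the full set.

States satisfying green ∨ yellow: {Off, Flashing, Green}.
States satisfying AG (green ∨ yellow): {Off, Flashing}.

{Off, Flashing}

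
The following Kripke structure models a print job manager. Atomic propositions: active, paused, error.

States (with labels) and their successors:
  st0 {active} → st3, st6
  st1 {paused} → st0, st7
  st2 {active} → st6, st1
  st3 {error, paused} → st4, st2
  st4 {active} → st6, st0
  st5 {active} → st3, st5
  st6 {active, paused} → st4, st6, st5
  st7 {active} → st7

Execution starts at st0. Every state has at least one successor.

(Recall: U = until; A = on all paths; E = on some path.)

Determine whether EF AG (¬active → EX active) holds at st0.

Holds

States satisfying AG (¬active → EX active): {st0, st1, st2, st3, st4, st5, st6, st7}.
States satisfying EF AG (¬active → EX active): {st0, st1, st2, st3, st4, st5, st6, st7}.
Some path from st0 reaches a state where AG (¬active → EX active) holds.
st0 ∈ Sat(EF AG (¬active → EX active)).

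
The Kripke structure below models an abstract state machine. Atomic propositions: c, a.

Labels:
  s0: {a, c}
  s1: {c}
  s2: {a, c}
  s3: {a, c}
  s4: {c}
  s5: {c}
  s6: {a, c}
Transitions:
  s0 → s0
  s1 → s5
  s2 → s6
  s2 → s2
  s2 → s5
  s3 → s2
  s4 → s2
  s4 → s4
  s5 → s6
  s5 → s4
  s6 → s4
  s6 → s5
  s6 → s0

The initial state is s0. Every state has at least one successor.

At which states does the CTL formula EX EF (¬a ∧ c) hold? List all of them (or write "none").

{s1, s2, s3, s4, s5, s6}

States satisfying EF (¬a ∧ c): {s1, s2, s3, s4, s5, s6}.
States satisfying EX EF (¬a ∧ c): {s1, s2, s3, s4, s5, s6}.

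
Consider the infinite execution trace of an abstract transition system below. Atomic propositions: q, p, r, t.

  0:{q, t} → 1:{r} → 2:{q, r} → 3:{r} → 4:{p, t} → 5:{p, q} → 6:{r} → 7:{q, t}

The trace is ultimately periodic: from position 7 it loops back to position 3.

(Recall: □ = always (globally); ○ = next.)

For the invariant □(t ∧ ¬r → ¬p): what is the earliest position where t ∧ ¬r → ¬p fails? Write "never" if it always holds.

4

Check t ∧ ¬r → ¬p at each position in order: 0 ✓, 1 ✓, 2 ✓, 3 ✓.
At position 4 the labels are {p, t}, so t ∧ ¬r → ¬p is false there. This is the first violation.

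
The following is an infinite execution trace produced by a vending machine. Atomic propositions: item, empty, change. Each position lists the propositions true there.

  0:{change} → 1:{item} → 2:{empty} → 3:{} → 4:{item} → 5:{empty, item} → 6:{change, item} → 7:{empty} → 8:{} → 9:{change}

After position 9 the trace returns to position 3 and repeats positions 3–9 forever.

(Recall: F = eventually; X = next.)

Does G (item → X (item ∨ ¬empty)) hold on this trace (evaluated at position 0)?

Violated

item → X (item ∨ ¬empty) must hold at every position from 0 onward. It fails at position 1, so G (item → X (item ∨ ¬empty)) is false.
Positions where item holds: 1, 4, 5, 6.
Check X (item ∨ ¬empty) at each: 1→fails, 4→ok, 5→ok, 6→fails.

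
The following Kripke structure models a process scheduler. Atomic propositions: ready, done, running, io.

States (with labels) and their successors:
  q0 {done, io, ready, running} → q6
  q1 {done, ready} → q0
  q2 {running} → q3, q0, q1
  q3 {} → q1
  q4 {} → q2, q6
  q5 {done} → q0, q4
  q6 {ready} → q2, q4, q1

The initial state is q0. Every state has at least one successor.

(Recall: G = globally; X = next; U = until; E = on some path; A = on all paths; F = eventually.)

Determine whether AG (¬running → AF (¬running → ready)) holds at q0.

States satisfying ¬running → AF (¬running → ready): {q0, q1, q2, q3, q4, q5, q6}.
States satisfying AG (¬running → AF (¬running → ready)): {q0, q1, q2, q3, q4, q5, q6}.
Every state reachable from q0 satisfies ¬running → AF (¬running → ready).
q0 ∈ Sat(AG (¬running → AF (¬running → ready))).

Holds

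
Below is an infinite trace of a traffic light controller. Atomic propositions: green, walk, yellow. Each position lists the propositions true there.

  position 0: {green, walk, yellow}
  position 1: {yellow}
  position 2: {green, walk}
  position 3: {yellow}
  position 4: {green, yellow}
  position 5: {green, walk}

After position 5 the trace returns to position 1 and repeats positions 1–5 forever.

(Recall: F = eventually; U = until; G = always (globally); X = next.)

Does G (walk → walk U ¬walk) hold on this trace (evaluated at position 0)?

walk → walk U ¬walk holds at every position 0..5, and those are all positions ever visited, so G (walk → walk U ¬walk) holds.
Positions where walk holds: 0, 2, 5.
Check walk U ¬walk at each: 0→ok, 2→ok, 5→ok.

Satisfied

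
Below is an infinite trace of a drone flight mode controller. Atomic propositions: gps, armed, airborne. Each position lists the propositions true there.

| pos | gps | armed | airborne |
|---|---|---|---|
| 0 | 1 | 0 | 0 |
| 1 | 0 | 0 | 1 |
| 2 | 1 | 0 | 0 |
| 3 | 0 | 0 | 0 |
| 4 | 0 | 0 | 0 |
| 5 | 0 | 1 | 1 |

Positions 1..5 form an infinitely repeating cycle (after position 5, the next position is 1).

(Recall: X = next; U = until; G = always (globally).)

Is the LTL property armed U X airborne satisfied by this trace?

Satisfied

Walking from position 0: X airborne first holds at position 0, and armed holds at every earlier position along the way, so armed U X airborne holds.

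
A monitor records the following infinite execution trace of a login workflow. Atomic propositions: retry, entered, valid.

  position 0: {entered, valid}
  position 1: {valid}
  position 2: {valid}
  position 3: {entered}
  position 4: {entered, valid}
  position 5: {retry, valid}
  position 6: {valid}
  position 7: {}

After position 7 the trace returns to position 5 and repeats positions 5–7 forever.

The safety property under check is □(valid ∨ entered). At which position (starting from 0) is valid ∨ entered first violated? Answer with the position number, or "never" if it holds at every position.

Check valid ∨ entered at each position in order: 0 ✓, 1 ✓, 2 ✓, 3 ✓, 4 ✓, 5 ✓, 6 ✓.
At position 7 the labels are {}, so valid ∨ entered is false there. This is the first violation.

7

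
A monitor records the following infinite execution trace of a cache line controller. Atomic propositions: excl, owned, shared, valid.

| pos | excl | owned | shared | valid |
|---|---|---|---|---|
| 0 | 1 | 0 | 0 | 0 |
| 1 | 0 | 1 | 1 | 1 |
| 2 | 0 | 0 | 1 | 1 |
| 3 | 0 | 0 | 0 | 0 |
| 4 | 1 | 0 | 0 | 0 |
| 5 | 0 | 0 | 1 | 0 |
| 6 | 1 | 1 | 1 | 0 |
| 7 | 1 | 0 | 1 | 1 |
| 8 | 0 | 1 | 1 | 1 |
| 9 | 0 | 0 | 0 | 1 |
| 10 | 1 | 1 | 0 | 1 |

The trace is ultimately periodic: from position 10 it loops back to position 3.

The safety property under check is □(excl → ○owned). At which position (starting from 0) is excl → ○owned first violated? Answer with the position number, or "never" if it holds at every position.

Check excl → ○owned at each position in order: 0 ✓, 1 ✓, 2 ✓, 3 ✓.
At position 4 the labels are {excl} and the next position 5 has {shared}, so excl → ○owned is false there. This is the first violation.

4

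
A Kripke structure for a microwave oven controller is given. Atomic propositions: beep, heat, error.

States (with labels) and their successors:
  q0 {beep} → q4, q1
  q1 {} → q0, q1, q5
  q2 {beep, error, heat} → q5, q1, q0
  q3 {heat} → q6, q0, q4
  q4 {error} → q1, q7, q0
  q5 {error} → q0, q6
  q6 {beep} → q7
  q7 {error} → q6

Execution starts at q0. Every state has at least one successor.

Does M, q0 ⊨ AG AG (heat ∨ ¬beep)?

No

States satisfying AG (heat ∨ ¬beep): ∅.
States satisfying AG AG (heat ∨ ¬beep): ∅.
q0 is reachable from q0 and violates AG (heat ∨ ¬beep), so AG fails at q0.
q0 ∉ Sat(AG AG (heat ∨ ¬beep)).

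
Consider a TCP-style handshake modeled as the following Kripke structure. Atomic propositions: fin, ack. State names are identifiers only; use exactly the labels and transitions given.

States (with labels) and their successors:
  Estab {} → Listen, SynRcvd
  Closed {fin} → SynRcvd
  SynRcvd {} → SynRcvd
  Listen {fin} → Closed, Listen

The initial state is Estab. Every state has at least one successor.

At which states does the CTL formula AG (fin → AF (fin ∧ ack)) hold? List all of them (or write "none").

States satisfying fin → AF (fin ∧ ack): {Estab, SynRcvd}.
States satisfying AG (fin → AF (fin ∧ ack)): {SynRcvd}.

{SynRcvd}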